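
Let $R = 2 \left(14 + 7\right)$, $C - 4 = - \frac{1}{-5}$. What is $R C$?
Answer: $\frac{882}{5} \approx 176.4$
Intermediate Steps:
$C = \frac{21}{5}$ ($C = 4 - \frac{1}{-5} = 4 - - \frac{1}{5} = 4 + \frac{1}{5} = \frac{21}{5} \approx 4.2$)
$R = 42$ ($R = 2 \cdot 21 = 42$)
$R C = 42 \cdot \frac{21}{5} = \frac{882}{5}$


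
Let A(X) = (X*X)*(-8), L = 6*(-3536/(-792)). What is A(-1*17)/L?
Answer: -1122/13 ≈ -86.308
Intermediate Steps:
L = 884/33 (L = 6*(-3536*(-1/792)) = 6*(442/99) = 884/33 ≈ 26.788)
A(X) = -8*X² (A(X) = X²*(-8) = -8*X²)
A(-1*17)/L = (-8*(-1*17)²)/(884/33) = -8*(-17)²*(33/884) = -8*289*(33/884) = -2312*33/884 = -1122/13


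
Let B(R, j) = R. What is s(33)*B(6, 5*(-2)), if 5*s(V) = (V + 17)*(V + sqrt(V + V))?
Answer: 1980 + 60*sqrt(66) ≈ 2467.4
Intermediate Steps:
s(V) = (17 + V)*(V + sqrt(2)*sqrt(V))/5 (s(V) = ((V + 17)*(V + sqrt(V + V)))/5 = ((17 + V)*(V + sqrt(2*V)))/5 = ((17 + V)*(V + sqrt(2)*sqrt(V)))/5 = (17 + V)*(V + sqrt(2)*sqrt(V))/5)
s(33)*B(6, 5*(-2)) = ((1/5)*33**2 + (17/5)*33 + sqrt(2)*33**(3/2)/5 + 17*sqrt(2)*sqrt(33)/5)*6 = ((1/5)*1089 + 561/5 + sqrt(2)*(33*sqrt(33))/5 + 17*sqrt(66)/5)*6 = (1089/5 + 561/5 + 33*sqrt(66)/5 + 17*sqrt(66)/5)*6 = (330 + 10*sqrt(66))*6 = 1980 + 60*sqrt(66)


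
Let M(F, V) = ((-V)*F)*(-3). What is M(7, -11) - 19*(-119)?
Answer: 2030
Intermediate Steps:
M(F, V) = 3*F*V (M(F, V) = -F*V*(-3) = 3*F*V)
M(7, -11) - 19*(-119) = 3*7*(-11) - 19*(-119) = -231 + 2261 = 2030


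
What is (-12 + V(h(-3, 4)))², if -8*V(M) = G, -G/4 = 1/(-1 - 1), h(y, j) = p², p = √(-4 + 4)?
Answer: 2401/16 ≈ 150.06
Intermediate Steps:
p = 0 (p = √0 = 0)
h(y, j) = 0 (h(y, j) = 0² = 0)
G = 2 (G = -4/(-1 - 1) = -4/(-2) = -4*(-½) = 2)
V(M) = -¼ (V(M) = -⅛*2 = -¼)
(-12 + V(h(-3, 4)))² = (-12 - ¼)² = (-49/4)² = 2401/16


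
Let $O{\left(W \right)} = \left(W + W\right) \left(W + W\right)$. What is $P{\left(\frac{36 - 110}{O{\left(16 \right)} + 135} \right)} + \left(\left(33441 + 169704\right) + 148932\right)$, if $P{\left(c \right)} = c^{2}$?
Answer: $\frac{472938350113}{1343281} \approx 3.5208 \cdot 10^{5}$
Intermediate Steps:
$O{\left(W \right)} = 4 W^{2}$ ($O{\left(W \right)} = 2 W 2 W = 4 W^{2}$)
$P{\left(\frac{36 - 110}{O{\left(16 \right)} + 135} \right)} + \left(\left(33441 + 169704\right) + 148932\right) = \left(\frac{36 - 110}{4 \cdot 16^{2} + 135}\right)^{2} + \left(\left(33441 + 169704\right) + 148932\right) = \left(- \frac{74}{4 \cdot 256 + 135}\right)^{2} + \left(203145 + 148932\right) = \left(- \frac{74}{1024 + 135}\right)^{2} + 352077 = \left(- \frac{74}{1159}\right)^{2} + 352077 = \frac{5476}{1343281} + 352077 = \frac{472938350113}{1343281}$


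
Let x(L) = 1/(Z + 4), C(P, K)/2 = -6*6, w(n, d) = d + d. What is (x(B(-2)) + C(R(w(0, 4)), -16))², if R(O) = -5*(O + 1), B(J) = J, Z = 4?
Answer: 330625/64 ≈ 5166.0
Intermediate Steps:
w(n, d) = 2*d
R(O) = -5 - 5*O (R(O) = -5*(1 + O) = -5 - 5*O)
C(P, K) = -72 (C(P, K) = 2*(-6*6) = 2*(-36) = -72)
x(L) = ⅛ (x(L) = 1/(4 + 4) = 1/8 = ⅛)
(x(B(-2)) + C(R(w(0, 4)), -16))² = (⅛ - 72)² = (-575/8)² = 330625/64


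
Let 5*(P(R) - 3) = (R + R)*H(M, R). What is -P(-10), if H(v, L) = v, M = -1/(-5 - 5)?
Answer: -13/5 ≈ -2.6000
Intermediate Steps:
M = ⅒ (M = -1/(-10) = -1*(-⅒) = ⅒ ≈ 0.10000)
P(R) = 3 + R/25 (P(R) = 3 + ((R + R)*(⅒))/5 = 3 + ((2*R)*(⅒))/5 = 3 + (R/5)/5 = 3 + R/25)
-P(-10) = -(3 + (1/25)*(-10)) = -(3 - ⅖) = -1*13/5 = -13/5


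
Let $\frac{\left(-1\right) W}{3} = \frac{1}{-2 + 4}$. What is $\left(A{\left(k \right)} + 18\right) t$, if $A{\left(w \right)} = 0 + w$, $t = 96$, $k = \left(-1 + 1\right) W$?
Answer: $1728$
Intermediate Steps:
$W = - \frac{3}{2}$ ($W = - \frac{3}{-2 + 4} = - \frac{3}{2} \approx -1.5$)
$k = 0$ ($k = \left(-1 + 1\right) \left(- \frac{3}{2}\right) = 0 \left(- \frac{3}{2}\right) = 0$)
$A{\left(w \right)} = w$
$\left(A{\left(k \right)} + 18\right) t = \left(0 + 18\right) 96 = 18 \cdot 96 = 1728$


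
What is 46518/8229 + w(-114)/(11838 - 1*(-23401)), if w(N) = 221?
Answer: 547022137/96660577 ≈ 5.6592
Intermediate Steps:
46518/8229 + w(-114)/(11838 - 1*(-23401)) = 46518/8229 + 221/(11838 - 1*(-23401)) = 46518*(1/8229) + 221/(11838 + 23401) = 15506/2743 + 221/35239 = 547022137/96660577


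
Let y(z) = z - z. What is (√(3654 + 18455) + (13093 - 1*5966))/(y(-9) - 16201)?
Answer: -7127/16201 - √22109/16201 ≈ -0.44909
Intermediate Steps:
y(z) = 0
(√(3654 + 18455) + (13093 - 1*5966))/(y(-9) - 16201) = (√(3654 + 18455) + (13093 - 1*5966))/(0 - 16201) = (√22109 + (13093 - 5966))/(-16201) = (√22109 + 7127)*(-1/16201) = (7127 + √22109)*(-1/16201) = -7127/16201 - √22109/16201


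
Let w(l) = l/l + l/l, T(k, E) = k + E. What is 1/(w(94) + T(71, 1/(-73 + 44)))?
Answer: 29/2116 ≈ 0.013705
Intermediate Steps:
T(k, E) = E + k
w(l) = 2 (w(l) = 1 + 1 = 2)
1/(w(94) + T(71, 1/(-73 + 44))) = 1/(2 + (1/(-73 + 44) + 71)) = 1/(2 + (1/(-29) + 71)) = 1/(2 + (-1/29 + 71)) = 1/(2 + 2058/29) = 1/(2116/29) = 29/2116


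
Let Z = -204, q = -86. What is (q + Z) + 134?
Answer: -156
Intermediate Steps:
(q + Z) + 134 = (-86 - 204) + 134 = -290 + 134 = -156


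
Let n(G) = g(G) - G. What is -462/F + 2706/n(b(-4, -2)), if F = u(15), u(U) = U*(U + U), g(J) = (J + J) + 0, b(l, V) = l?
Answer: -101629/150 ≈ -677.53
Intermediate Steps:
g(J) = 2*J (g(J) = 2*J + 0 = 2*J)
u(U) = 2*U² (u(U) = U*(2*U) = 2*U²)
F = 450 (F = 2*15² = 2*225 = 450)
n(G) = G (n(G) = 2*G - G = G)
-462/F + 2706/n(b(-4, -2)) = -462/450 + 2706/(-4) = -462*1/450 + 2706*(-¼) = -77/75 - 1353/2 = -101629/150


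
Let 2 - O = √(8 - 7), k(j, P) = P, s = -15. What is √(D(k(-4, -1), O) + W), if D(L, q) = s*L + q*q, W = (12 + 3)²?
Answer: √241 ≈ 15.524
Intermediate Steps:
W = 225 (W = 15² = 225)
O = 1 (O = 2 - √(8 - 7) = 2 - √1 = 2 - 1*1 = 2 - 1 = 1)
D(L, q) = q² - 15*L (D(L, q) = -15*L + q*q = -15*L + q² = q² - 15*L)
√(D(k(-4, -1), O) + W) = √((1² - 15*(-1)) + 225) = √((1 + 15) + 225) = √(16 + 225) = √241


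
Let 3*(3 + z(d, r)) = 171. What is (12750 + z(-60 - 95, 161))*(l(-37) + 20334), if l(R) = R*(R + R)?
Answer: 295413888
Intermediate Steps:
z(d, r) = 54 (z(d, r) = -3 + (⅓)*171 = -3 + 57 = 54)
l(R) = 2*R² (l(R) = R*(2*R) = 2*R²)
(12750 + z(-60 - 95, 161))*(l(-37) + 20334) = (12750 + 54)*(2*(-37)² + 20334) = 12804*(2*1369 + 20334) = 12804*(2738 + 20334) = 12804*23072 = 295413888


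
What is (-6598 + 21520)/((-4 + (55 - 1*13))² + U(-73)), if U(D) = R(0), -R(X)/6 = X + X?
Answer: 7461/722 ≈ 10.334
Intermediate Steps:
R(X) = -12*X (R(X) = -6*(X + X) = -12*X)
U(D) = 0 (U(D) = -12*0 = 0)
(-6598 + 21520)/((-4 + (55 - 1*13))² + U(-73)) = (-6598 + 21520)/((-4 + (55 - 1*13))² + 0) = 14922/((-4 + (55 - 13))² + 0) = 14922/((-4 + 42)² + 0) = 14922/(38² + 0) = 14922/(1444 + 0) = 14922/1444 = 14922*(1/1444) = 7461/722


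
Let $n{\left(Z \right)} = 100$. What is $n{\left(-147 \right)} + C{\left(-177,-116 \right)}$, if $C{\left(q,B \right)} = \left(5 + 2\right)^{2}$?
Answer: $149$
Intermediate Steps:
$C{\left(q,B \right)} = 49$ ($C{\left(q,B \right)} = 7^{2} = 49$)
$n{\left(-147 \right)} + C{\left(-177,-116 \right)} = 100 + 49 = 149$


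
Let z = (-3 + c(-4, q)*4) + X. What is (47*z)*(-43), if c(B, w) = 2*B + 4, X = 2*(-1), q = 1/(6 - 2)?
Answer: 42441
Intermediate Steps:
q = ¼ (q = 1/4 = ¼ ≈ 0.25000)
X = -2
c(B, w) = 4 + 2*B
z = -21 (z = (-3 + (4 + 2*(-4))*4) - 2 = (-3 + (4 - 8)*4) - 2 = (-3 - 4*4) - 2 = (-3 - 16) - 2 = -19 - 2 = -21)
(47*z)*(-43) = (47*(-21))*(-43) = -987*(-43) = 42441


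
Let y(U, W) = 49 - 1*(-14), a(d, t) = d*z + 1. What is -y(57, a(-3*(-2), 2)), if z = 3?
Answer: -63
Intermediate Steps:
a(d, t) = 1 + 3*d (a(d, t) = d*3 + 1 = 3*d + 1 = 1 + 3*d)
y(U, W) = 63 (y(U, W) = 49 + 14 = 63)
-y(57, a(-3*(-2), 2)) = -1*63 = -63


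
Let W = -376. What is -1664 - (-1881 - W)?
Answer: -159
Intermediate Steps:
-1664 - (-1881 - W) = -1664 - (-1881 - 1*(-376)) = -1664 - (-1881 + 376) = -1664 - 1*(-1505) = -1664 + 1505 = -159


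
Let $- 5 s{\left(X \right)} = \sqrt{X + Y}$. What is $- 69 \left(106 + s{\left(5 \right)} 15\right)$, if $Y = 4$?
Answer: $-6693$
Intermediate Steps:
$s{\left(X \right)} = - \frac{\sqrt{4 + X}}{5}$ ($s{\left(X \right)} = - \frac{\sqrt{X + 4}}{5} = - \frac{\sqrt{4 + X}}{5}$)
$- 69 \left(106 + s{\left(5 \right)} 15\right) = - 69 \left(106 + - \frac{\sqrt{4 + 5}}{5} \cdot 15\right) = - 69 \left(106 + - \frac{\sqrt{9}}{5} \cdot 15\right) = - 69 \left(106 + \left(- \frac{1}{5}\right) 3 \cdot 15\right) = - 69 \left(106 - 9\right) = \left(-69\right) 97 = -6693$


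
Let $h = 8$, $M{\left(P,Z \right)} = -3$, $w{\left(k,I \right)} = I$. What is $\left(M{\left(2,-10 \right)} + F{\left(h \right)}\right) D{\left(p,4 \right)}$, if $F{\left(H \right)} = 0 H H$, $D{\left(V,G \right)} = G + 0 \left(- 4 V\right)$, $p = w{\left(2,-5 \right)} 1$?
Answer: $-12$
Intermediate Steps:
$p = -5$ ($p = \left(-5\right) 1 = -5$)
$D{\left(V,G \right)} = G$ ($D{\left(V,G \right)} = G + 0 = G$)
$F{\left(H \right)} = 0$ ($F{\left(H \right)} = 0 H = 0$)
$\left(M{\left(2,-10 \right)} + F{\left(h \right)}\right) D{\left(p,4 \right)} = \left(-3 + 0\right) 4 = \left(-3\right) 4 = -12$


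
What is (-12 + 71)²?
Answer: 3481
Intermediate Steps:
(-12 + 71)² = 59² = 3481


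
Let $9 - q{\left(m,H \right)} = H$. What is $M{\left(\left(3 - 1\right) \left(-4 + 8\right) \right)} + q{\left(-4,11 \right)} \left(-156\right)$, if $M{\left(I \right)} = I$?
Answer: $320$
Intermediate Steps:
$q{\left(m,H \right)} = 9 - H$
$M{\left(\left(3 - 1\right) \left(-4 + 8\right) \right)} + q{\left(-4,11 \right)} \left(-156\right) = \left(3 - 1\right) \left(-4 + 8\right) + \left(9 - 11\right) \left(-156\right) = \left(3 - 1\right) 4 + \left(9 - 11\right) \left(-156\right) = 2 \cdot 4 - -312 = 8 + 312 = 320$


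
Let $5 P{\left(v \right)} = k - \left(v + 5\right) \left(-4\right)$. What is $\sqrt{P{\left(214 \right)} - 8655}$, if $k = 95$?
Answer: $\frac{8 i \sqrt{3305}}{5} \approx 91.983 i$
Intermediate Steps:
$P{\left(v \right)} = 23 + \frac{4 v}{5}$ ($P{\left(v \right)} = \frac{95 - \left(v + 5\right) \left(-4\right)}{5} = \frac{95 - \left(5 + v\right) \left(-4\right)}{5} = \frac{95 - \left(-20 - 4 v\right)}{5} = \frac{95 + \left(20 + 4 v\right)}{5} = \frac{115 + 4 v}{5} = 23 + \frac{4 v}{5}$)
$\sqrt{P{\left(214 \right)} - 8655} = \sqrt{\left(23 + \frac{4}{5} \cdot 214\right) - 8655} = \sqrt{\left(23 + \frac{856}{5}\right) - 8655} = \sqrt{\frac{971}{5} - 8655} = \sqrt{- \frac{42304}{5}} = \frac{8 i \sqrt{3305}}{5}$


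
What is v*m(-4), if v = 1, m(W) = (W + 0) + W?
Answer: -8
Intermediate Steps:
m(W) = 2*W (m(W) = W + W = 2*W)
v*m(-4) = 1*(2*(-4)) = 1*(-8) = -8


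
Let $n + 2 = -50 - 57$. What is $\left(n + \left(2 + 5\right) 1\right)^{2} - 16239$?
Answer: $-5835$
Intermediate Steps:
$n = -109$ ($n = -2 - 107 = -109$)
$\left(n + \left(2 + 5\right) 1\right)^{2} - 16239 = \left(-109 + \left(2 + 5\right) 1\right)^{2} - 16239 = \left(-109 + 7 \cdot 1\right)^{2} - 16239 = \left(-109 + 7\right)^{2} - 16239 = \left(-102\right)^{2} - 16239 = 10404 - 16239 = -5835$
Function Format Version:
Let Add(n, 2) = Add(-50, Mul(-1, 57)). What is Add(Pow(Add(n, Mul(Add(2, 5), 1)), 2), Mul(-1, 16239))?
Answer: -5835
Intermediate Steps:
n = -109 (n = Add(-2, Add(-50, Mul(-1, 57))) = Add(-2, Add(-50, -57)) = Add(-2, -107) = -109)
Add(Pow(Add(n, Mul(Add(2, 5), 1)), 2), Mul(-1, 16239)) = Add(Pow(Add(-109, Mul(Add(2, 5), 1)), 2), Mul(-1, 16239)) = Add(Pow(Add(-109, Mul(7, 1)), 2), -16239) = Add(Pow(Add(-109, 7), 2), -16239) = Add(Pow(-102, 2), -16239) = Add(10404, -16239) = -5835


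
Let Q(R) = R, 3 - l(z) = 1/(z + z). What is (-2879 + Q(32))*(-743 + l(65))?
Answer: 21068019/10 ≈ 2.1068e+6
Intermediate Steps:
l(z) = 3 - 1/(2*z) (l(z) = 3 - 1/(z + z) = 3 - 1/(2*z))
(-2879 + Q(32))*(-743 + l(65)) = (-2879 + 32)*(-743 + (3 - ½/65)) = -2847*(-743 + (3 - ½*1/65)) = -2847*(-743 + (3 - 1/130)) = -2847*(-743 + 389/130) = -2847*(-96201/130) = 21068019/10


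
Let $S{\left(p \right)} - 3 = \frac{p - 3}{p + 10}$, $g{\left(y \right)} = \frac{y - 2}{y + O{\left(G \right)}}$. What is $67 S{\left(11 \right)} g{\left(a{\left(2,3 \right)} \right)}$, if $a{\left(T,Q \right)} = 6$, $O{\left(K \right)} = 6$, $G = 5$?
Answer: $\frac{4757}{63} \approx 75.508$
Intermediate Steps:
$g{\left(y \right)} = \frac{-2 + y}{6 + y}$ ($g{\left(y \right)} = \frac{y - 2}{y + 6} = \frac{-2 + y}{6 + y}$)
$S{\left(p \right)} = 3 + \frac{-3 + p}{10 + p}$ ($S{\left(p \right)} = 3 + \frac{p - 3}{p + 10} = 3 + \frac{-3 + p}{10 + p}$)
$67 S{\left(11 \right)} g{\left(a{\left(2,3 \right)} \right)} = 67 \frac{27 + 4 \cdot 11}{10 + 11} \frac{-2 + 6}{6 + 6} = 67 \frac{27 + 44}{21} \cdot \frac{1}{12} \cdot 4 = 67 \cdot \frac{1}{21} \cdot 71 \cdot \frac{1}{12} \cdot 4 = 67 \cdot \frac{71}{21} \cdot \frac{1}{3} = \frac{4757}{21} \cdot \frac{1}{3} = \frac{4757}{63}$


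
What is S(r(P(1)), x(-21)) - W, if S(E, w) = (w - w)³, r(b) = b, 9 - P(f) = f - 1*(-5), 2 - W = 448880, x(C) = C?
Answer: 448878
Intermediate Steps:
W = -448878 (W = 2 - 1*448880 = 2 - 448880 = -448878)
P(f) = 4 - f (P(f) = 9 - (f - 1*(-5)) = 9 - (f + 5) = 9 - (5 + f) = 9 + (-5 - f) = 4 - f)
S(E, w) = 0 (S(E, w) = 0³ = 0)
S(r(P(1)), x(-21)) - W = 0 - 1*(-448878) = 0 + 448878 = 448878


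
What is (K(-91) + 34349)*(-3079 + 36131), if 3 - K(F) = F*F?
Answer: 861698692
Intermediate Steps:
K(F) = 3 - F**2 (K(F) = 3 - F*F = 3 - F**2)
(K(-91) + 34349)*(-3079 + 36131) = ((3 - 1*(-91)**2) + 34349)*(-3079 + 36131) = ((3 - 1*8281) + 34349)*33052 = ((3 - 8281) + 34349)*33052 = (-8278 + 34349)*33052 = 26071*33052 = 861698692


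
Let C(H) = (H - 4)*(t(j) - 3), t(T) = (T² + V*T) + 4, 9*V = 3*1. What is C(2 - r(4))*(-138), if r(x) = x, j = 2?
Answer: 4692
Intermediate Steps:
V = ⅓ (V = (3*1)/9 = (⅑)*3 = ⅓ ≈ 0.33333)
t(T) = 4 + T² + T/3 (t(T) = (T² + T/3) + 4 = 4 + T² + T/3)
C(H) = -68/3 + 17*H/3 (C(H) = (H - 4)*((4 + 2² + (⅓)*2) - 3) = (-4 + H)*((4 + 4 + ⅔) - 3) = (-4 + H)*(26/3 - 3) = (-4 + H)*(17/3) = -68/3 + 17*H/3)
C(2 - r(4))*(-138) = (-68/3 + 17*(2 - 1*4)/3)*(-138) = (-68/3 + 17*(2 - 4)/3)*(-138) = (-68/3 + (17/3)*(-2))*(-138) = (-68/3 - 34/3)*(-138) = -34*(-138) = 4692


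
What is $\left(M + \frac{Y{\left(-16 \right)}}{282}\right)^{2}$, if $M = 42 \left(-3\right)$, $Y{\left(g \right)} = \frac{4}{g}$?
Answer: $\frac{20200652641}{1272384} \approx 15876.0$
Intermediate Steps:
$M = -126$
$\left(M + \frac{Y{\left(-16 \right)}}{282}\right)^{2} = \left(-126 + \frac{4 \frac{1}{-16}}{282}\right)^{2} = \left(-126 + 4 \left(- \frac{1}{16}\right) \frac{1}{282}\right)^{2} = \left(-126 - \frac{1}{1128}\right)^{2} = \left(- \frac{142129}{1128}\right)^{2} = \frac{20200652641}{1272384}$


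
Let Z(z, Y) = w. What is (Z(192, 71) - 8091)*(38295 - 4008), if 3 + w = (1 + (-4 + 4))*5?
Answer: -277347543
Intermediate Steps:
w = 2 (w = -3 + (1 + (-4 + 4))*5 = -3 + (1 + 0)*5 = -3 + 1*5 = -3 + 5 = 2)
Z(z, Y) = 2
(Z(192, 71) - 8091)*(38295 - 4008) = (2 - 8091)*(38295 - 4008) = -8089*34287 = -277347543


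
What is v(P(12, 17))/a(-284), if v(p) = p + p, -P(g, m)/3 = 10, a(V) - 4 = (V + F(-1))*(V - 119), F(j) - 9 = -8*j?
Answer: -12/21521 ≈ -0.00055759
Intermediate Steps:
F(j) = 9 - 8*j
a(V) = 4 + (-119 + V)*(17 + V) (a(V) = 4 + (V + (9 - 8*(-1)))*(V - 119) = 4 + (V + (9 + 8))*(-119 + V) = 4 + (V + 17)*(-119 + V) = 4 + (17 + V)*(-119 + V) = 4 + (-119 + V)*(17 + V))
P(g, m) = -30 (P(g, m) = -3*10 = -30)
v(p) = 2*p
v(P(12, 17))/a(-284) = (2*(-30))/(-2019 + (-284)**2 - 102*(-284)) = -60/(-2019 + 80656 + 28968) = -60/107605 = -60*1/107605 = -12/21521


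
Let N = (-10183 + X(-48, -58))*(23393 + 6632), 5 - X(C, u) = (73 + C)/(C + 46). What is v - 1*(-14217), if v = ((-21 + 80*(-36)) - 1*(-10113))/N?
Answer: 2892866980417/203479425 ≈ 14217.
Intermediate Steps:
X(C, u) = 5 - (73 + C)/(46 + C) (X(C, u) = 5 - (73 + C)/(C + 46) = 5 - (73 + C)/(46 + C))
N = -610438275/2 (N = (-10183 + (157 + 4*(-48))/(46 - 48))*(23393 + 6632) = (-10183 + (157 - 192)/(-2))*30025 = (-10183 - ½*(-35))*30025 = (-10183 + 35/2)*30025 = -20331/2*30025 = -610438275/2 ≈ -3.0522e+8)
v = -4808/203479425 (v = ((-21 + 80*(-36)) - 1*(-10113))/(-610438275/2) = ((-21 - 2880) + 10113)*(-2/610438275) = (-2901 + 10113)*(-2/610438275) = 7212*(-2/610438275) = -4808/203479425 ≈ -2.3629e-5)
v - 1*(-14217) = -4808/203479425 - 1*(-14217) = -4808/203479425 + 14217 = 2892866980417/203479425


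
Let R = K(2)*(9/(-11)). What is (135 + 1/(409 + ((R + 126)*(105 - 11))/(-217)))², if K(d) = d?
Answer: 13096667407811584/718580031481 ≈ 18226.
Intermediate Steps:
R = -18/11 (R = 2*(9/(-11)) = 2*(9*(-1/11)) = 2*(-9/11) = -18/11 ≈ -1.6364)
(135 + 1/(409 + ((R + 126)*(105 - 11))/(-217)))² = (135 + 1/(409 + ((-18/11 + 126)*(105 - 11))/(-217)))² = (135 + 1/(409 + ((1368/11)*94)*(-1/217)))² = (135 + 1/(409 + (128592/11)*(-1/217)))² = (135 + 1/(409 - 128592/2387))² = (135 + 1/(847691/2387))² = (135 + 2387/847691)² = (114440672/847691)² = 13096667407811584/718580031481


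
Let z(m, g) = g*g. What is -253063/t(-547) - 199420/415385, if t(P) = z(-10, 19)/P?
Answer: 11499957625373/29990797 ≈ 3.8345e+5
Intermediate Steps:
z(m, g) = g²
t(P) = 361/P (t(P) = 19²/P = 361/P)
-253063/t(-547) - 199420/415385 = -253063/(361/(-547)) - 199420/415385 = -253063/(361*(-1/547)) - 199420*1/415385 = -253063/(-361/547) - 39884/83077 = -253063*(-547/361) - 39884/83077 = 138425461/361 - 39884/83077 = 11499957625373/29990797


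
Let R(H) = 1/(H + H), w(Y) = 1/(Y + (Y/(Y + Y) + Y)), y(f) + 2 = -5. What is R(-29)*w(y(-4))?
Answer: 1/783 ≈ 0.0012771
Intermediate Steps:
y(f) = -7 (y(f) = -2 - 5 = -7)
w(Y) = 1/(1/2 + 2*Y) (w(Y) = 1/(Y + (Y/((2*Y)) + Y)) = 1/(Y + ((1/(2*Y))*Y + Y)) = 1/(Y + (1/2 + Y)) = 1/(1/2 + 2*Y))
R(H) = 1/(2*H)
R(-29)*w(y(-4)) = ((1/2)/(-29))*(2/(1 + 4*(-7))) = ((1/2)*(-1/29))*(2/(1 - 28)) = -1/(29*(-27)) = -(-1)/(29*27) = -1/58*(-2/27) = 1/783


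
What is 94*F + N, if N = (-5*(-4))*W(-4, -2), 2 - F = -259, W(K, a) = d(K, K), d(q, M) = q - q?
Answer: 24534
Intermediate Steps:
d(q, M) = 0
W(K, a) = 0
F = 261 (F = 2 - 1*(-259) = 2 + 259 = 261)
N = 0 (N = -5*(-4)*0 = 20*0 = 0)
94*F + N = 94*261 + 0 = 24534 + 0 = 24534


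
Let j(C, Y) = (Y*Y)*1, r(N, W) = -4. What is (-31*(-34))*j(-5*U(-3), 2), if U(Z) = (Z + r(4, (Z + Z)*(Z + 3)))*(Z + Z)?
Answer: 4216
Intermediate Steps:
U(Z) = 2*Z*(-4 + Z) (U(Z) = (Z - 4)*(Z + Z) = (-4 + Z)*(2*Z) = 2*Z*(-4 + Z))
j(C, Y) = Y² (j(C, Y) = Y²*1 = Y²)
(-31*(-34))*j(-5*U(-3), 2) = -31*(-34)*2² = 1054*4 = 4216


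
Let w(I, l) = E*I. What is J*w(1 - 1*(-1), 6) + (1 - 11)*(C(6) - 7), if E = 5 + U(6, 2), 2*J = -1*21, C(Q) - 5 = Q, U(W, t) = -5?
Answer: -40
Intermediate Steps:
C(Q) = 5 + Q
J = -21/2 (J = (-1*21)/2 = (1/2)*(-21) = -21/2 ≈ -10.500)
E = 0 (E = 5 - 5 = 0)
w(I, l) = 0 (w(I, l) = 0*I = 0)
J*w(1 - 1*(-1), 6) + (1 - 11)*(C(6) - 7) = -21/2*0 + (1 - 11)*((5 + 6) - 7) = 0 - 10*(11 - 7) = 0 - 10*4 = 0 - 40 = -40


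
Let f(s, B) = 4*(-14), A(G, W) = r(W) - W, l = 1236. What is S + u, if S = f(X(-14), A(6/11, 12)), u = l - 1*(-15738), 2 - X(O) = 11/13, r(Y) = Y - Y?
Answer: 16918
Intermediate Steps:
r(Y) = 0
A(G, W) = -W (A(G, W) = 0 - W = -W)
X(O) = 15/13 (X(O) = 2 - 11/13 = 15/13)
f(s, B) = -56
u = 16974 (u = 1236 - 1*(-15738) = 1236 + 15738 = 16974)
S = -56
S + u = -56 + 16974 = 16918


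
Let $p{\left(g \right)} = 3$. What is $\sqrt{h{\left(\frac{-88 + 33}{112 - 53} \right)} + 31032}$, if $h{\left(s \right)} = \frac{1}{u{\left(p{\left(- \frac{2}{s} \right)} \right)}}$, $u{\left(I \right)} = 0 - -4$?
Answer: $\frac{\sqrt{124129}}{2} \approx 176.16$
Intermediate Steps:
$u{\left(I \right)} = 4$ ($u{\left(I \right)} = 0 + 4 = 4$)
$h{\left(s \right)} = \frac{1}{4}$
$\sqrt{h{\left(\frac{-88 + 33}{112 - 53} \right)} + 31032} = \sqrt{\frac{1}{4} + 31032} = \sqrt{\frac{124129}{4}} = \frac{\sqrt{124129}}{2}$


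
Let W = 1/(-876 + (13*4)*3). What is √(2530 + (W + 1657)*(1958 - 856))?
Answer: √6582752890/60 ≈ 1352.2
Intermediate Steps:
W = -1/720 (W = 1/(-876 + 52*3) = 1/(-876 + 156) = 1/(-720) = -1/720 ≈ -0.0013889)
√(2530 + (W + 1657)*(1958 - 856)) = √(2530 + (-1/720 + 1657)*(1958 - 856)) = √(2530 + (1193039/720)*1102) = √(2530 + 657364489/360) = √(658275289/360) = √6582752890/60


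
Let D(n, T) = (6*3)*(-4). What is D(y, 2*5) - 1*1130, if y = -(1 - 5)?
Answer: -1202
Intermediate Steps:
y = 4 (y = -1*(-4) = 4)
D(n, T) = -72 (D(n, T) = 18*(-4) = -72)
D(y, 2*5) - 1*1130 = -72 - 1*1130 = -72 - 1130 = -1202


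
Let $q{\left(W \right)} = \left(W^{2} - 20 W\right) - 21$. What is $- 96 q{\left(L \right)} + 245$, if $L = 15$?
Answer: $9461$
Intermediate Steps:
$q{\left(W \right)} = -21 + W^{2} - 20 W$
$- 96 q{\left(L \right)} + 245 = - 96 \left(-21 + 15^{2} - 300\right) + 245 = - 96 \left(-21 + 225 - 300\right) + 245 = \left(-96\right) \left(-96\right) + 245 = 9216 + 245 = 9461$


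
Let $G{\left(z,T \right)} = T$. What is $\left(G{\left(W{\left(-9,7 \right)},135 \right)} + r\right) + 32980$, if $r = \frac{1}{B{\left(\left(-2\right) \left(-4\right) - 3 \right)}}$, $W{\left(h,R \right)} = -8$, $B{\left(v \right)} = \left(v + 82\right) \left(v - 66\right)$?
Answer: $\frac{175741304}{5307} \approx 33115.0$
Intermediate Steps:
$B{\left(v \right)} = \left(-66 + v\right) \left(82 + v\right)$ ($B{\left(v \right)} = \left(82 + v\right) \left(-66 + v\right) = \left(-66 + v\right) \left(82 + v\right)$)
$r = - \frac{1}{5307}$ ($r = \frac{1}{-5412 + \left(\left(-2\right) \left(-4\right) - 3\right)^{2} + 16 \left(\left(-2\right) \left(-4\right) - 3\right)} = \frac{1}{-5412 + \left(8 - 3\right)^{2} + 16 \left(8 - 3\right)} = \frac{1}{-5412 + 5^{2} + 16 \cdot 5} = \frac{1}{-5412 + 25 + 80} = \frac{1}{-5307} = - \frac{1}{5307} \approx -0.00018843$)
$\left(G{\left(W{\left(-9,7 \right)},135 \right)} + r\right) + 32980 = \left(135 - \frac{1}{5307}\right) + 32980 = \frac{716444}{5307} + 32980 = \frac{175741304}{5307}$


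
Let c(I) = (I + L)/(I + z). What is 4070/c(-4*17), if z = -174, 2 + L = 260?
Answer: -98494/19 ≈ -5183.9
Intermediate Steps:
L = 258 (L = -2 + 260 = 258)
c(I) = (258 + I)/(-174 + I) (c(I) = (I + 258)/(I - 174) = (258 + I)/(-174 + I))
4070/c(-4*17) = 4070/(((258 - 4*17)/(-174 - 4*17))) = 4070/(((258 - 68)/(-174 - 68))) = 4070/((190/(-242))) = 4070/((-1/242*190)) = 4070/(-95/121) = 4070*(-121/95) = -98494/19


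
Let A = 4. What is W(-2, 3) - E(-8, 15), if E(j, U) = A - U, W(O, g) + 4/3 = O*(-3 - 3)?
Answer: 65/3 ≈ 21.667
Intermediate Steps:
W(O, g) = -4/3 - 6*O (W(O, g) = -4/3 + O*(-3 - 3) = -4/3 + O*(-6) = -4/3 - 6*O)
E(j, U) = 4 - U
W(-2, 3) - E(-8, 15) = (-4/3 - 6*(-2)) - (4 - 1*15) = (-4/3 + 12) - (4 - 15) = 32/3 - 1*(-11) = 32/3 + 11 = 65/3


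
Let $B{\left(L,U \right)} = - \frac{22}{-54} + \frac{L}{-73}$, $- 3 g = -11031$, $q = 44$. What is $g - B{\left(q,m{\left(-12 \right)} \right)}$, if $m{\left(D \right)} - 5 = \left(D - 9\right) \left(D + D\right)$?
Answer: $\frac{7247752}{1971} \approx 3677.2$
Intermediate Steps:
$g = 3677$ ($g = \left(- \frac{1}{3}\right) \left(-11031\right) = 3677$)
$m{\left(D \right)} = 5 + 2 D \left(-9 + D\right)$ ($m{\left(D \right)} = 5 + \left(D - 9\right) \left(D + D\right) = 5 + \left(-9 + D\right) 2 D = 5 + 2 D \left(-9 + D\right)$)
$B{\left(L,U \right)} = \frac{11}{27} - \frac{L}{73}$ ($B{\left(L,U \right)} = \left(-22\right) \left(- \frac{1}{54}\right) + L \left(- \frac{1}{73}\right) = \frac{11}{27} - \frac{L}{73}$)
$g - B{\left(q,m{\left(-12 \right)} \right)} = 3677 - \left(\frac{11}{27} - \frac{44}{73}\right) = 3677 - - \frac{385}{1971} = 3677 + \frac{385}{1971} = \frac{7247752}{1971}$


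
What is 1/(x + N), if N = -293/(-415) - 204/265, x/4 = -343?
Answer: -21995/30178543 ≈ -0.00072883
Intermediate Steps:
x = -1372 (x = 4*(-343) = -1372)
N = -1403/21995 (N = -293*(-1/415) - 204*1/265 = 293/415 - 204/265 = -1403/21995 ≈ -0.063787)
1/(x + N) = 1/(-1372 - 1403/21995) = 1/(-30178543/21995) = -21995/30178543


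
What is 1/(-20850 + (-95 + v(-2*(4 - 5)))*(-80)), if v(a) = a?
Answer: -1/13410 ≈ -7.4571e-5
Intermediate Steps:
1/(-20850 + (-95 + v(-2*(4 - 5)))*(-80)) = 1/(-20850 + (-95 - 2*(4 - 5))*(-80)) = 1/(-20850 + (-95 - 2*(-1))*(-80)) = 1/(-20850 + (-95 + 2)*(-80)) = 1/(-20850 - 93*(-80)) = 1/(-20850 + 7440) = 1/(-13410) = -1/13410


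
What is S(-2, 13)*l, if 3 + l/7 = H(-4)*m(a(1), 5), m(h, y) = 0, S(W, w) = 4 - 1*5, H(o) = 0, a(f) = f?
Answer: 21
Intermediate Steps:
S(W, w) = -1 (S(W, w) = 4 - 5 = -1)
l = -21 (l = -21 + 7*(0*0) = -21 + 7*0 = -21 + 0 = -21)
S(-2, 13)*l = -1*(-21) = 21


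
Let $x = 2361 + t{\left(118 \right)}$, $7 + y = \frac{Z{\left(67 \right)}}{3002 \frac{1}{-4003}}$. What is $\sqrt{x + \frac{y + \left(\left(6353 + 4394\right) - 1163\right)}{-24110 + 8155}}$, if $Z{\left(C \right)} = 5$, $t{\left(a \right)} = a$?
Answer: $\frac{\sqrt{5685732490249769410}}{47896910} \approx 49.784$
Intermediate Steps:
$y = - \frac{41029}{3002}$ ($y = -7 + \frac{5}{3002 \frac{1}{-4003}} = -7 + \frac{5}{3002 \left(- \frac{1}{4003}\right)} = -7 + \frac{5}{- \frac{3002}{4003}} = -7 + 5 \left(- \frac{4003}{3002}\right) = -7 - \frac{20015}{3002} = - \frac{41029}{3002} \approx -13.667$)
$x = 2479$ ($x = 2361 + 118 = 2479$)
$\sqrt{x + \frac{y + \left(\left(6353 + 4394\right) - 1163\right)}{-24110 + 8155}} = \sqrt{2479 + \frac{- \frac{41029}{3002} + \left(\left(6353 + 4394\right) - 1163\right)}{-24110 + 8155}} = \sqrt{2479 + \frac{- \frac{41029}{3002} + \left(10747 - 1163\right)}{-15955}} = \sqrt{2479 + \left(- \frac{41029}{3002} + 9584\right) \left(- \frac{1}{15955}\right)} = \sqrt{2479 + \frac{28730139}{3002} \left(- \frac{1}{15955}\right)} = \sqrt{2479 - \frac{28730139}{47896910}} = \sqrt{\frac{118707709751}{47896910}} = \frac{\sqrt{5685732490249769410}}{47896910}$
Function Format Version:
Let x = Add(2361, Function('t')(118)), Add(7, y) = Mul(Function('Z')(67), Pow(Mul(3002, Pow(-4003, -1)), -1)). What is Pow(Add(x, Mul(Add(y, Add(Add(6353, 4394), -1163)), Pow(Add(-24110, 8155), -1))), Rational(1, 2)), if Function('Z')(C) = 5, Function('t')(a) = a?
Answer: Mul(Rational(1, 47896910), Pow(5685732490249769410, Rational(1, 2))) ≈ 49.784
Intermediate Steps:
y = Rational(-41029, 3002) (y = Add(-7, Mul(5, Pow(Mul(3002, Pow(-4003, -1)), -1))) = Add(-7, Mul(5, Pow(Mul(3002, Rational(-1, 4003)), -1))) = Add(-7, Mul(5, Pow(Rational(-3002, 4003), -1))) = Add(-7, Mul(5, Rational(-4003, 3002))) = Add(-7, Rational(-20015, 3002)) = Rational(-41029, 3002) ≈ -13.667)
x = 2479 (x = Add(2361, 118) = 2479)
Pow(Add(x, Mul(Add(y, Add(Add(6353, 4394), -1163)), Pow(Add(-24110, 8155), -1))), Rational(1, 2)) = Pow(Add(2479, Mul(Add(Rational(-41029, 3002), Add(Add(6353, 4394), -1163)), Pow(Add(-24110, 8155), -1))), Rational(1, 2)) = Pow(Add(2479, Mul(Add(Rational(-41029, 3002), Add(10747, -1163)), Pow(-15955, -1))), Rational(1, 2)) = Pow(Add(2479, Mul(Add(Rational(-41029, 3002), 9584), Rational(-1, 15955))), Rational(1, 2)) = Pow(Add(2479, Mul(Rational(28730139, 3002), Rational(-1, 15955))), Rational(1, 2)) = Pow(Add(2479, Rational(-28730139, 47896910)), Rational(1, 2)) = Pow(Rational(118707709751, 47896910), Rational(1, 2)) = Mul(Rational(1, 47896910), Pow(5685732490249769410, Rational(1, 2)))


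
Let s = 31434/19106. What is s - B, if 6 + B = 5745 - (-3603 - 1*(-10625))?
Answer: 12272216/9553 ≈ 1284.6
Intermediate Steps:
B = -1283 (B = -6 + (5745 - (-3603 - 1*(-10625))) = -6 + (5745 - (-3603 + 10625)) = -6 + (5745 - 1*7022) = -6 + (5745 - 7022) = -6 - 1277 = -1283)
s = 15717/9553 (s = 31434*(1/19106) = 15717/9553 ≈ 1.6452)
s - B = 15717/9553 - 1*(-1283) = 15717/9553 + 1283 = 12272216/9553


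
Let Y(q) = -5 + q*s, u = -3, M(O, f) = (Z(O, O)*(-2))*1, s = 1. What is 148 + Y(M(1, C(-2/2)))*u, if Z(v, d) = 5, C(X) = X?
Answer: 193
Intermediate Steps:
M(O, f) = -10 (M(O, f) = (5*(-2))*1 = -10*1 = -10)
Y(q) = -5 + q (Y(q) = -5 + q*1 = -5 + q)
148 + Y(M(1, C(-2/2)))*u = 148 + (-5 - 10)*(-3) = 148 - 15*(-3) = 148 + 45 = 193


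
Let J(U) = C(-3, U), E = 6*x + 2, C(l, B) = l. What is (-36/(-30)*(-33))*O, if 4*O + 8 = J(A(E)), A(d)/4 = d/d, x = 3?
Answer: 1089/10 ≈ 108.90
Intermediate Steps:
E = 20 (E = 6*3 + 2 = 18 + 2 = 20)
A(d) = 4 (A(d) = 4*(d/d) = 4*1 = 4)
J(U) = -3
O = -11/4 (O = -2 + (1/4)*(-3) = -2 - 3/4 = -11/4 ≈ -2.7500)
(-36/(-30)*(-33))*O = (-36/(-30)*(-33))*(-11/4) = (-36*(-1/30)*(-33))*(-11/4) = ((6/5)*(-33))*(-11/4) = -198/5*(-11/4) = 1089/10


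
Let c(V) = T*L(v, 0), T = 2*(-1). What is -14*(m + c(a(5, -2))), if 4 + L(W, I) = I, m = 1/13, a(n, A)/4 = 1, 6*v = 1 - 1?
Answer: -1470/13 ≈ -113.08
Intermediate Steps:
v = 0 (v = (1 - 1)/6 = (⅙)*0 = 0)
a(n, A) = 4 (a(n, A) = 4*1 = 4)
m = 1/13 ≈ 0.076923
T = -2
L(W, I) = -4 + I
c(V) = 8 (c(V) = -2*(-4 + 0) = -2*(-4) = 8)
-14*(m + c(a(5, -2))) = -14*(1/13 + 8) = -14*105/13 = -1470/13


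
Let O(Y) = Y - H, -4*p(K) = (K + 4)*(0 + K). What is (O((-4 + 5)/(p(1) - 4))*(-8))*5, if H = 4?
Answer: 3520/21 ≈ 167.62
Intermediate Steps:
p(K) = -K*(4 + K)/4 (p(K) = -(K + 4)*(0 + K)/4 = -(4 + K)*K/4 = -K*(4 + K)/4)
O(Y) = -4 + Y (O(Y) = Y - 1*4 = Y - 4 = -4 + Y)
(O((-4 + 5)/(p(1) - 4))*(-8))*5 = ((-4 + (-4 + 5)/(-1/4*1*(4 + 1) - 4))*(-8))*5 = ((-4 + 1/(-1/4*1*5 - 4))*(-8))*5 = ((-4 + 1/(-5/4 - 4))*(-8))*5 = ((-4 + 1/(-21/4))*(-8))*5 = ((-4 + 1*(-4/21))*(-8))*5 = ((-4 - 4/21)*(-8))*5 = -88/21*(-8)*5 = (704/21)*5 = 3520/21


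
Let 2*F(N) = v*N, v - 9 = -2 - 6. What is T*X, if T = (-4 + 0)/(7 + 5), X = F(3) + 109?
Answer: -221/6 ≈ -36.833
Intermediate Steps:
v = 1 (v = 9 + (-2 - 6) = 9 - 8 = 1)
F(N) = N/2 (F(N) = (1*N)/2 = N/2)
X = 221/2 (X = (1/2)*3 + 109 = 3/2 + 109 = 221/2 ≈ 110.50)
T = -1/3 (T = -4/12 = -4*1/12 = -1/3 ≈ -0.33333)
T*X = -1/3*221/2 = -221/6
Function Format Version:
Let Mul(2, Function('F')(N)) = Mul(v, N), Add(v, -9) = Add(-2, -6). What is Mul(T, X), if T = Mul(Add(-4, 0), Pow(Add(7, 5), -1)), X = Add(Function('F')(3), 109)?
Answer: Rational(-221, 6) ≈ -36.833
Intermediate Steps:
v = 1 (v = Add(9, Add(-2, -6)) = Add(9, -8) = 1)
Function('F')(N) = Mul(Rational(1, 2), N) (Function('F')(N) = Mul(Rational(1, 2), Mul(1, N)) = Mul(Rational(1, 2), N))
X = Rational(221, 2) (X = Add(Mul(Rational(1, 2), 3), 109) = Add(Rational(3, 2), 109) = Rational(221, 2) ≈ 110.50)
T = Rational(-1, 3) (T = Mul(-4, Pow(12, -1)) = Mul(-4, Rational(1, 12)) = Rational(-1, 3) ≈ -0.33333)
Mul(T, X) = Mul(Rational(-1, 3), Rational(221, 2)) = Rational(-221, 6)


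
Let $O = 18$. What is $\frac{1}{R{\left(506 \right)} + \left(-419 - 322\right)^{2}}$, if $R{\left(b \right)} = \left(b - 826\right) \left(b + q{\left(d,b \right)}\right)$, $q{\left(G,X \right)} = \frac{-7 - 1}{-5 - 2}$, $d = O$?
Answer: $\frac{7}{2707567} \approx 2.5853 \cdot 10^{-6}$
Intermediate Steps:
$d = 18$
$q{\left(G,X \right)} = \frac{8}{7}$ ($q{\left(G,X \right)} = - \frac{8}{-7} = \left(-8\right) \left(- \frac{1}{7}\right) = \frac{8}{7}$)
$R{\left(b \right)} = \left(-826 + b\right) \left(\frac{8}{7} + b\right)$ ($R{\left(b \right)} = \left(b - 826\right) \left(b + \frac{8}{7}\right) = \left(-826 + b\right) \left(\frac{8}{7} + b\right)$)
$\frac{1}{R{\left(506 \right)} + \left(-419 - 322\right)^{2}} = \frac{1}{\left(-944 + 506^{2} - \frac{2921644}{7}\right) + \left(-419 - 322\right)^{2}} = \frac{1}{\left(-944 + 256036 - \frac{2921644}{7}\right) + \left(-741\right)^{2}} = \frac{1}{- \frac{1136000}{7} + 549081} = \frac{1}{\frac{2707567}{7}} = \frac{7}{2707567}$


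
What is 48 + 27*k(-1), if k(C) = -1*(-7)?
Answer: 237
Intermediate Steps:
k(C) = 7
48 + 27*k(-1) = 48 + 27*7 = 48 + 189 = 237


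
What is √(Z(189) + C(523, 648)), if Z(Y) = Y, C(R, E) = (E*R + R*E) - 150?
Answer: √677847 ≈ 823.31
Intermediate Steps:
C(R, E) = -150 + 2*E*R (C(R, E) = (E*R + E*R) - 150 = 2*E*R - 150 = -150 + 2*E*R)
√(Z(189) + C(523, 648)) = √(189 + (-150 + 2*648*523)) = √(189 + (-150 + 677808)) = √(189 + 677658) = √677847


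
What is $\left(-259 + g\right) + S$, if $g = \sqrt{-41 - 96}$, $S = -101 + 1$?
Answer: $-359 + i \sqrt{137} \approx -359.0 + 11.705 i$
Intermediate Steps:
$S = -100$
$g = i \sqrt{137}$ ($g = \sqrt{-137} = i \sqrt{137} \approx 11.705 i$)
$\left(-259 + g\right) + S = \left(-259 + i \sqrt{137}\right) - 100 = -359 + i \sqrt{137}$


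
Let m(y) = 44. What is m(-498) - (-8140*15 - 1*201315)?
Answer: 323459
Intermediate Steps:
m(-498) - (-8140*15 - 1*201315) = 44 - (-8140*15 - 1*201315) = 44 - (-122100 - 201315) = 44 - 1*(-323415) = 44 + 323415 = 323459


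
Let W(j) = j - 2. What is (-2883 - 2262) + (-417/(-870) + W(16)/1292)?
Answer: -240943119/46835 ≈ -5144.5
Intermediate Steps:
W(j) = -2 + j
(-2883 - 2262) + (-417/(-870) + W(16)/1292) = (-2883 - 2262) + (-417/(-870) + (-2 + 16)/1292) = -5145 + (-417*(-1/870) + 14*(1/1292)) = -5145 + (139/290 + 7/646) = -5145 + 22956/46835 = -240943119/46835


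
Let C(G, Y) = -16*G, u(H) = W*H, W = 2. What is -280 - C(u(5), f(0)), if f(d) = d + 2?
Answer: -120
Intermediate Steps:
u(H) = 2*H
f(d) = 2 + d
-280 - C(u(5), f(0)) = -280 - (-16)*2*5 = -280 - (-16)*10 = -280 - 1*(-160) = -280 + 160 = -120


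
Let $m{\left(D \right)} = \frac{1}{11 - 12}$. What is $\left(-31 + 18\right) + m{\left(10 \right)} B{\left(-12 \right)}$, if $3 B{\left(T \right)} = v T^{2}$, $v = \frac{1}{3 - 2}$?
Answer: $-61$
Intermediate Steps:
$v = 1$ ($v = 1^{-1} = 1$)
$B{\left(T \right)} = \frac{T^{2}}{3}$ ($B{\left(T \right)} = \frac{1 T^{2}}{3} = \frac{T^{2}}{3}$)
$m{\left(D \right)} = -1$ ($m{\left(D \right)} = \frac{1}{-1} = -1$)
$\left(-31 + 18\right) + m{\left(10 \right)} B{\left(-12 \right)} = \left(-31 + 18\right) - \frac{\left(-12\right)^{2}}{3} = -13 - \frac{1}{3} \cdot 144 = -13 - 48 = -61$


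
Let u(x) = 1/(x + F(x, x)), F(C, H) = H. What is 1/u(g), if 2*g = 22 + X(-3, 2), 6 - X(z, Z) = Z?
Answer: 26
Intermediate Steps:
X(z, Z) = 6 - Z
g = 13 (g = (22 + (6 - 1*2))/2 = (22 + (6 - 2))/2 = (22 + 4)/2 = (½)*26 = 13)
u(x) = 1/(2*x) (u(x) = 1/(x + x) = 1/(2*x))
1/u(g) = 1/((½)/13) = 1/((½)*(1/13)) = 1/(1/26) = 26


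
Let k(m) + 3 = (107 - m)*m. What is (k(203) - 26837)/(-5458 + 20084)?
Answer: -23164/7313 ≈ -3.1675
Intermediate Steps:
k(m) = -3 + m*(107 - m) (k(m) = -3 + (107 - m)*m = -3 + m*(107 - m))
(k(203) - 26837)/(-5458 + 20084) = ((-3 - 1*203² + 107*203) - 26837)/(-5458 + 20084) = ((-3 - 1*41209 + 21721) - 26837)/14626 = ((-3 - 41209 + 21721) - 26837)*(1/14626) = (-19491 - 26837)*(1/14626) = -46328*1/14626 = -23164/7313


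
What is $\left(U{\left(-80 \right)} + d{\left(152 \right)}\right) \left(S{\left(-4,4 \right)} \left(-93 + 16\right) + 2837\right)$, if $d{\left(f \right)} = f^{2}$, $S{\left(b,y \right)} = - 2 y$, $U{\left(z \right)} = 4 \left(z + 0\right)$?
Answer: $78673152$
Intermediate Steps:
$U{\left(z \right)} = 4 z$
$\left(U{\left(-80 \right)} + d{\left(152 \right)}\right) \left(S{\left(-4,4 \right)} \left(-93 + 16\right) + 2837\right) = \left(4 \left(-80\right) + 152^{2}\right) \left(\left(-2\right) 4 \left(-93 + 16\right) + 2837\right) = \left(-320 + 23104\right) \left(\left(-8\right) \left(-77\right) + 2837\right) = 22784 \left(616 + 2837\right) = 22784 \cdot 3453 = 78673152$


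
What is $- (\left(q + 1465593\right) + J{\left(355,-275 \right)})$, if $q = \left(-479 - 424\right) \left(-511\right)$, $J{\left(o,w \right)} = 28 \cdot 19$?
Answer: $-1927558$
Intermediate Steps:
$J{\left(o,w \right)} = 532$
$q = 461433$ ($q = \left(-903\right) \left(-511\right) = 461433$)
$- (\left(q + 1465593\right) + J{\left(355,-275 \right)}) = - (\left(461433 + 1465593\right) + 532) = - (1927026 + 532) = \left(-1\right) 1927558 = -1927558$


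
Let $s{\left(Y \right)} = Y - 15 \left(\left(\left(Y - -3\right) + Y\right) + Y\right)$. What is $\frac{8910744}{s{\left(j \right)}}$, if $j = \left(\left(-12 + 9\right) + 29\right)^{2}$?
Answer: $- \frac{8910744}{29789} \approx -299.13$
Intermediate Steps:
$j = 676$ ($j = \left(-3 + 29\right)^{2} = 26^{2} = 676$)
$s{\left(Y \right)} = -45 - 44 Y$ ($s{\left(Y \right)} = Y - 15 \left(\left(\left(Y + 3\right) + Y\right) + Y\right) = Y - 15 \left(\left(\left(3 + Y\right) + Y\right) + Y\right) = Y - 15 \left(\left(3 + 2 Y\right) + Y\right) = Y - 15 \left(3 + 3 Y\right) = Y - \left(45 + 45 Y\right) = -45 - 44 Y$)
$\frac{8910744}{s{\left(j \right)}} = \frac{8910744}{-45 - 29744} = \frac{8910744}{-29789} = 8910744 \left(- \frac{1}{29789}\right) = - \frac{8910744}{29789}$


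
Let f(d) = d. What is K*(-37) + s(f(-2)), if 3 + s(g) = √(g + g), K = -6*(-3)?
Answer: -669 + 2*I ≈ -669.0 + 2.0*I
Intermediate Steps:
K = 18
s(g) = -3 + √2*√g (s(g) = -3 + √(g + g) = -3 + √(2*g) = -3 + √2*√g)
K*(-37) + s(f(-2)) = 18*(-37) + (-3 + √2*√(-2)) = -666 + (-3 + √2*(I*√2)) = -666 + (-3 + 2*I) = -669 + 2*I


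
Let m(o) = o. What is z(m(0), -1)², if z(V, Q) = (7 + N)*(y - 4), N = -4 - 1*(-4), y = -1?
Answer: 1225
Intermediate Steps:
N = 0 (N = -4 + 4 = 0)
z(V, Q) = -35 (z(V, Q) = (7 + 0)*(-1 - 4) = 7*(-5) = -35)
z(m(0), -1)² = (-35)² = 1225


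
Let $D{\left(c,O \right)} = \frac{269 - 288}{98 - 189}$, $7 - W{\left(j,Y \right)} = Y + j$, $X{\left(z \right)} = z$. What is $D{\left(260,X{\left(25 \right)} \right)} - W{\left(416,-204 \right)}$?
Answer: $\frac{18674}{91} \approx 205.21$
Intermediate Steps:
$W{\left(j,Y \right)} = 7 - Y - j$ ($W{\left(j,Y \right)} = 7 - \left(Y + j\right) = 7 - Y - j$)
$D{\left(c,O \right)} = \frac{19}{91}$ ($D{\left(c,O \right)} = - \frac{19}{-91} = \left(-19\right) \left(- \frac{1}{91}\right) = \frac{19}{91}$)
$D{\left(260,X{\left(25 \right)} \right)} - W{\left(416,-204 \right)} = \frac{19}{91} - \left(7 - -204 - 416\right) = \frac{19}{91} - \left(7 + 204 - 416\right) = \frac{19}{91} - -205 = \frac{19}{91} + 205 = \frac{18674}{91}$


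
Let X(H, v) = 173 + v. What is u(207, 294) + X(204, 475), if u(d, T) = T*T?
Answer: 87084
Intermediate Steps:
u(d, T) = T**2
u(207, 294) + X(204, 475) = 294**2 + (173 + 475) = 86436 + 648 = 87084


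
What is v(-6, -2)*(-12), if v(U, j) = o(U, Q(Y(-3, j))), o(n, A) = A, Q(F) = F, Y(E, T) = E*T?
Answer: -72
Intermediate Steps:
v(U, j) = -3*j
v(-6, -2)*(-12) = -3*(-2)*(-12) = 6*(-12) = -72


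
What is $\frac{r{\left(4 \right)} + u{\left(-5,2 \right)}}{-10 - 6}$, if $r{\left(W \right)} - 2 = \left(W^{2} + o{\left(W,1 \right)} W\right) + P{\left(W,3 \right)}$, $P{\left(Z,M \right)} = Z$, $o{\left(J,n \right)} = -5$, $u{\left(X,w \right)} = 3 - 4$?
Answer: $- \frac{1}{16} \approx -0.0625$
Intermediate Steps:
$u{\left(X,w \right)} = -1$
$r{\left(W \right)} = 2 + W^{2} - 4 W$ ($r{\left(W \right)} = 2 + \left(\left(W^{2} - 5 W\right) + W\right) = 2 + \left(W^{2} - 4 W\right) = 2 + W^{2} - 4 W$)
$\frac{r{\left(4 \right)} + u{\left(-5,2 \right)}}{-10 - 6} = \frac{\left(2 + 4^{2} - 16\right) - 1}{-10 - 6} = \frac{\left(2 + 16 - 16\right) - 1}{-16} = - \frac{2 - 1}{16} = \left(- \frac{1}{16}\right) 1 = - \frac{1}{16}$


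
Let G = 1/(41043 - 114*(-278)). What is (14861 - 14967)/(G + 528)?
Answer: -7709910/38404081 ≈ -0.20076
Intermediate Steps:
G = 1/72735 (G = 1/(41043 + 31692) = 1/72735 ≈ 1.3749e-5)
(14861 - 14967)/(G + 528) = (14861 - 14967)/(1/72735 + 528) = -106/38404081/72735 = -106*72735/38404081 = -7709910/38404081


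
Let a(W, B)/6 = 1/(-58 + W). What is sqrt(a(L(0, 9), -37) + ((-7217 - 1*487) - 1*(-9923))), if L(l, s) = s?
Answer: 5*sqrt(4349)/7 ≈ 47.105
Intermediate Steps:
a(W, B) = 6/(-58 + W)
sqrt(a(L(0, 9), -37) + ((-7217 - 1*487) - 1*(-9923))) = sqrt(6/(-58 + 9) + ((-7217 - 1*487) - 1*(-9923))) = sqrt(6/(-49) + ((-7217 - 487) + 9923)) = sqrt(6*(-1/49) + (-7704 + 9923)) = sqrt(-6/49 + 2219) = sqrt(108725/49) = 5*sqrt(4349)/7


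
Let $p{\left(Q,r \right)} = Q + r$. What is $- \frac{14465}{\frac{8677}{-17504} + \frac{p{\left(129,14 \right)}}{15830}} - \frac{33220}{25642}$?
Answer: $\frac{25692693217957810}{864480528499} \approx 29720.0$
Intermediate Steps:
$- \frac{14465}{\frac{8677}{-17504} + \frac{p{\left(129,14 \right)}}{15830}} - \frac{33220}{25642} = - \frac{14465}{\frac{8677}{-17504} + \frac{129 + 14}{15830}} - \frac{33220}{25642} = - \frac{14465}{8677 \left(- \frac{1}{17504}\right) + 143 \cdot \frac{1}{15830}} - \frac{16610}{12821} = - \frac{14465}{- \frac{8677}{17504} + \frac{143}{15830}} - \frac{16610}{12821} = - \frac{14465}{- \frac{67426919}{138544160}} - \frac{16610}{12821} = \left(-14465\right) \left(- \frac{138544160}{67426919}\right) - \frac{16610}{12821} = \frac{2004041274400}{67426919} - \frac{16610}{12821} = \frac{25692693217957810}{864480528499}$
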